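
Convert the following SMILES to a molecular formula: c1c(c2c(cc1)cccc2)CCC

C13H14

Heavy atoms from the SMILES: 13 C.
Implicit hydrogens by atom environment:
  7 × C (aromatic): 1 H each → 7
  3 × C (aromatic): no H
  2 × C: 2 H each → 4
  1 × C: 3 H
  Total hydrogens = 14.
Molecular formula: C13H14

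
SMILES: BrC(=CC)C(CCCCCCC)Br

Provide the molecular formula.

C11H20Br2

Heavy atoms from the SMILES: 2 Br, 11 C.
Implicit hydrogens by atom environment:
  6 × C: 2 H each → 12
  2 × Br: no H
  2 × C: 3 H each → 6
  2 × C: 1 H each → 2
  1 × C: no H
  Total hydrogens = 20.
Molecular formula: C11H20Br2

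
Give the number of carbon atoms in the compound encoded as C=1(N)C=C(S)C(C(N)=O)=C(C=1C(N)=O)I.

8

The symbol for carbon appears 8 times in the SMILES.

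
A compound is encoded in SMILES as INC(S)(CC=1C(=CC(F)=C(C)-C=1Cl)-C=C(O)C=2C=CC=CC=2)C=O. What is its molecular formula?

Heavy atoms from the SMILES: 18 C, 1 Cl, 1 F, 1 I, 1 N, 2 O, 1 S.
Implicit hydrogens by atom environment:
  6 × C (aromatic): 1 H each → 6
  6 × C (aromatic): no H
  2 × C: 1 H each → 2
  2 × C: no H
  1 × C: 3 H
  1 × C: 2 H
  1 × Cl: no H
  1 × F: no H
  1 × I: no H
  1 × N: 1 H
  1 × O: 1 H
  1 × O: no H
  1 × S: 1 H
  Total hydrogens = 16.
Molecular formula: C18H16ClFINO2S

C18H16ClFINO2S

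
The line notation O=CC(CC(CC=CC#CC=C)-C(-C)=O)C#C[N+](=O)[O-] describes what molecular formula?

Heavy atoms from the SMILES: 15 C, 1 N, 4 O.
Implicit hydrogens by atom environment:
  6 × C: 1 H each → 6
  5 × C: no H
  3 × C: 2 H each → 6
  3 × O: no H
  1 × C: 3 H
  1 × N (charge +1): no H
  1 × O (charge -1): no H
  Total hydrogens = 15.
Molecular formula: C15H15NO4

C15H15NO4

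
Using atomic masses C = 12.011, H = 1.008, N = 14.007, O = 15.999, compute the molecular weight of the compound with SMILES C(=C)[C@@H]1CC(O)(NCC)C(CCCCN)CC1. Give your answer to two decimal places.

Molecular formula: C14H28N2O.
M = 14×12.011 + 28×1.008 + 2×14.007 + 1×15.999 = 240.39 g/mol.

240.39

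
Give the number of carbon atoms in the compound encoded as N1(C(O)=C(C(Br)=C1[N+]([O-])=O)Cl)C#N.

5

The symbol for carbon appears 5 times in the SMILES. (Cl is a single chlorine, not C + l.)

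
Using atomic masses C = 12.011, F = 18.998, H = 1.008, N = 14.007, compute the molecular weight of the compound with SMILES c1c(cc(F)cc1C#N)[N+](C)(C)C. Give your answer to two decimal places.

Molecular formula: C10H12FN2+.
M = 10×12.011 + 1×18.998 + 12×1.008 + 2×14.007 = 179.22 g/mol.

179.22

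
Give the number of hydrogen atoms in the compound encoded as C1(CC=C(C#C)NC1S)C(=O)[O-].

Hydrogens are implicit in SMILES; fill each atom to its normal valence:
  4 × C: 1 H each → 4
  3 × C: no H
  1 × C: 2 H
  1 × N: 1 H
  1 × O: no H
  1 × O (charge -1): no H
  1 × S: 1 H
  Total hydrogens = 8.

8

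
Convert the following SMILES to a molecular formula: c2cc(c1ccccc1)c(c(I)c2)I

Heavy atoms from the SMILES: 12 C, 2 I.
Implicit hydrogens by atom environment:
  8 × C (aromatic): 1 H each → 8
  4 × C (aromatic): no H
  2 × I: no H
  Total hydrogens = 8.
Molecular formula: C12H8I2

C12H8I2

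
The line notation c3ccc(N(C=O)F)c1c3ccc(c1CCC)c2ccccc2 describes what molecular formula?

C20H18FNO

Heavy atoms from the SMILES: 20 C, 1 F, 1 N, 1 O.
Implicit hydrogens by atom environment:
  10 × C (aromatic): 1 H each → 10
  6 × C (aromatic): no H
  2 × C: 2 H each → 4
  1 × C: 3 H
  1 × C: 1 H
  1 × F: no H
  1 × N: no H
  1 × O: no H
  Total hydrogens = 18.
Molecular formula: C20H18FNO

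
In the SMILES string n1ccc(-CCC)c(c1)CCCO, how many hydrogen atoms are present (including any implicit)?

17

Hydrogens are implicit in SMILES; fill each atom to its normal valence:
  5 × C: 2 H each → 10
  3 × C (aromatic): 1 H each → 3
  2 × C (aromatic): no H
  1 × C: 3 H
  1 × N (aromatic): no H
  1 × O: 1 H
  Total hydrogens = 17.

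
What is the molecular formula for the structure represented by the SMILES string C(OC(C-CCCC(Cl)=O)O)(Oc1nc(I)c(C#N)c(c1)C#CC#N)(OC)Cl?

C17H14Cl2IN3O5

Heavy atoms from the SMILES: 17 C, 2 Cl, 1 I, 3 N, 5 O.
Implicit hydrogens by atom environment:
  6 × C: no H
  4 × C: 2 H each → 8
  4 × C (aromatic): no H
  4 × O: no H
  2 × Cl: no H
  2 × N: no H
  1 × C: 3 H
  1 × C (aromatic): 1 H
  1 × C: 1 H
  1 × I: no H
  1 × N (aromatic): no H
  1 × O: 1 H
  Total hydrogens = 14.
Molecular formula: C17H14Cl2IN3O5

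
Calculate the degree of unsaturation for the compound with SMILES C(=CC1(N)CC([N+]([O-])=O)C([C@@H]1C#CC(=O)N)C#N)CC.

Molecular formula from the SMILES: C13H16N4O3.
DoU = (2C + 2 + N − H − X)/2 = (2·13 + 2 + 4 − 16 − 0)/2 = 16/2 = 8.
(Structurally: 1 ring(s) + 7 π bond(s) = 8.)

8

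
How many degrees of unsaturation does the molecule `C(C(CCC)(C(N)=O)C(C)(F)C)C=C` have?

2

Molecular formula from the SMILES: C11H20FNO.
DoU = (2C + 2 + N − H − X)/2 = (2·11 + 2 + 1 − 20 − 1)/2 = 4/2 = 2.
(Structurally: 0 ring(s) + 2 π bond(s) = 2.)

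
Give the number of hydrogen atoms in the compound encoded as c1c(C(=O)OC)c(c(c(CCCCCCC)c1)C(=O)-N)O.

Hydrogens are implicit in SMILES; fill each atom to its normal valence:
  6 × C: 2 H each → 12
  4 × C (aromatic): no H
  3 × O: no H
  2 × C: 3 H each → 6
  2 × C (aromatic): 1 H each → 2
  2 × C: no H
  1 × N: 2 H
  1 × O: 1 H
  Total hydrogens = 23.

23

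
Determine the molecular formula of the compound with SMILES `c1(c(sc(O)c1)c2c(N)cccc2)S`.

C10H9NOS2

Heavy atoms from the SMILES: 10 C, 1 N, 1 O, 2 S.
Implicit hydrogens by atom environment:
  5 × C (aromatic): 1 H each → 5
  5 × C (aromatic): no H
  1 × N: 2 H
  1 × O: 1 H
  1 × S: 1 H
  1 × S (aromatic): no H
  Total hydrogens = 9.
Molecular formula: C10H9NOS2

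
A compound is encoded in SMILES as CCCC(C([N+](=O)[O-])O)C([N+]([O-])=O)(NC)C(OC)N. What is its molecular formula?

C9H20N4O6

Heavy atoms from the SMILES: 9 C, 4 N, 6 O.
Implicit hydrogens by atom environment:
  3 × C: 3 H each → 9
  3 × C: 1 H each → 3
  3 × O: no H
  2 × C: 2 H each → 4
  2 × N (charge +1): no H
  2 × O (charge -1): no H
  1 × C: no H
  1 × N: 2 H
  1 × N: 1 H
  1 × O: 1 H
  Total hydrogens = 20.
Molecular formula: C9H20N4O6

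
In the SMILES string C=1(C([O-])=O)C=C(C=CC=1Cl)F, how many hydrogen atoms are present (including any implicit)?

3

Hydrogens are implicit in SMILES; fill each atom to its normal valence:
  3 × C (aromatic): 1 H each → 3
  3 × C (aromatic): no H
  1 × C: no H
  1 × Cl: no H
  1 × F: no H
  1 × O: no H
  1 × O (charge -1): no H
  Total hydrogens = 3.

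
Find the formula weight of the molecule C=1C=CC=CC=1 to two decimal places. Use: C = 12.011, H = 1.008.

78.11

Molecular formula: C6H6.
M = 6×12.011 + 6×1.008 = 78.11 g/mol.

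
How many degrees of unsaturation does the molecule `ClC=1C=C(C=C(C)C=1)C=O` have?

Molecular formula from the SMILES: C8H7ClO.
DoU = (2C + 2 + N − H − X)/2 = (2·8 + 2 + 0 − 7 − 1)/2 = 10/2 = 5.
(Structurally: 1 ring(s) + 4 π bond(s) = 5.)

5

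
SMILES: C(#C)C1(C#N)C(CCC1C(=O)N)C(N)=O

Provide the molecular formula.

C10H11N3O2

Heavy atoms from the SMILES: 10 C, 3 N, 2 O.
Implicit hydrogens by atom environment:
  5 × C: no H
  3 × C: 1 H each → 3
  2 × C: 2 H each → 4
  2 × N: 2 H each → 4
  2 × O: no H
  1 × N: no H
  Total hydrogens = 11.
Molecular formula: C10H11N3O2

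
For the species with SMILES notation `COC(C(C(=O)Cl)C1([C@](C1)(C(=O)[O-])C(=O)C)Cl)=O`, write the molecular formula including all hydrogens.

Heavy atoms from the SMILES: 10 C, 2 Cl, 6 O.
Implicit hydrogens by atom environment:
  6 × C: no H
  5 × O: no H
  2 × C: 3 H each → 6
  2 × Cl: no H
  1 × C: 2 H
  1 × C: 1 H
  1 × O (charge -1): no H
  Total hydrogens = 9.
Net charge -1.
Molecular formula: C10H9Cl2O6-

C10H9Cl2O6-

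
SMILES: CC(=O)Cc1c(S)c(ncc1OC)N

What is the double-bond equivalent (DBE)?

5

Molecular formula from the SMILES: C9H12N2O2S.
DoU = (2C + 2 + N − H − X)/2 = (2·9 + 2 + 2 − 12 − 0)/2 = 10/2 = 5.
(Structurally: 1 ring(s) + 4 π bond(s) = 5.)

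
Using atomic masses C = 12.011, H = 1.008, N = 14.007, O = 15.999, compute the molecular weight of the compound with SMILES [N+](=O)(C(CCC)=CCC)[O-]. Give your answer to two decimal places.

143.19

Molecular formula: C7H13NO2.
M = 7×12.011 + 13×1.008 + 1×14.007 + 2×15.999 = 143.19 g/mol.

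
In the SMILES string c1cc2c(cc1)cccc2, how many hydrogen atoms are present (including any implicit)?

Hydrogens are implicit in SMILES; fill each atom to its normal valence:
  8 × C (aromatic): 1 H each → 8
  2 × C (aromatic): no H
  Total hydrogens = 8.

8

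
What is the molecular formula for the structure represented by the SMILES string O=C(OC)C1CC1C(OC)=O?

Heavy atoms from the SMILES: 7 C, 4 O.
Implicit hydrogens by atom environment:
  4 × O: no H
  2 × C: 3 H each → 6
  2 × C: 1 H each → 2
  2 × C: no H
  1 × C: 2 H
  Total hydrogens = 10.
Molecular formula: C7H10O4

C7H10O4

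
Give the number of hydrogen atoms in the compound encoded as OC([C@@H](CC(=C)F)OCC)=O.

11

Hydrogens are implicit in SMILES; fill each atom to its normal valence:
  3 × C: 2 H each → 6
  2 × C: no H
  2 × O: no H
  1 × C: 3 H
  1 × C: 1 H
  1 × F: no H
  1 × O: 1 H
  Total hydrogens = 11.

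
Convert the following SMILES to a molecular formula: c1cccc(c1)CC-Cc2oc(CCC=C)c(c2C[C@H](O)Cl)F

Heavy atoms from the SMILES: 19 C, 1 Cl, 1 F, 2 O.
Implicit hydrogens by atom environment:
  7 × C: 2 H each → 14
  5 × C (aromatic): 1 H each → 5
  5 × C (aromatic): no H
  2 × C: 1 H each → 2
  1 × Cl: no H
  1 × F: no H
  1 × O: 1 H
  1 × O (aromatic): no H
  Total hydrogens = 22.
Molecular formula: C19H22ClFO2

C19H22ClFO2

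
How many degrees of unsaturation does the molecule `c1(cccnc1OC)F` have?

4

Molecular formula from the SMILES: C6H6FNO.
DoU = (2C + 2 + N − H − X)/2 = (2·6 + 2 + 1 − 6 − 1)/2 = 8/2 = 4.
(Structurally: 1 ring(s) + 3 π bond(s) = 4.)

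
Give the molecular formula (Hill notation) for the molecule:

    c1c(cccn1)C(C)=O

Heavy atoms from the SMILES: 7 C, 1 N, 1 O.
Implicit hydrogens by atom environment:
  4 × C (aromatic): 1 H each → 4
  1 × C: 3 H
  1 × C (aromatic): no H
  1 × C: no H
  1 × N (aromatic): no H
  1 × O: no H
  Total hydrogens = 7.
Molecular formula: C7H7NO

C7H7NO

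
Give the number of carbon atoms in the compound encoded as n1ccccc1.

5

The symbol for carbon appears 5 times in the SMILES. Lowercase c denotes aromatic carbon and counts toward C.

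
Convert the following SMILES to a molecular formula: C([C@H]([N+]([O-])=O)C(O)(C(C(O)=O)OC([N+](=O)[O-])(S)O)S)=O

C6H8N2O10S2

Heavy atoms from the SMILES: 6 C, 2 N, 10 O, 2 S.
Implicit hydrogens by atom environment:
  5 × O: no H
  3 × C: 1 H each → 3
  3 × C: no H
  3 × O: 1 H each → 3
  2 × N (charge +1): no H
  2 × O (charge -1): no H
  2 × S: 1 H each → 2
  Total hydrogens = 8.
Molecular formula: C6H8N2O10S2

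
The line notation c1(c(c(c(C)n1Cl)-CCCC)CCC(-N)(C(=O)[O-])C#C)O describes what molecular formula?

Heavy atoms from the SMILES: 15 C, 1 Cl, 2 N, 3 O.
Implicit hydrogens by atom environment:
  5 × C: 2 H each → 10
  4 × C (aromatic): no H
  3 × C: no H
  2 × C: 3 H each → 6
  1 × C: 1 H
  1 × Cl: no H
  1 × N: 2 H
  1 × N (aromatic): no H
  1 × O: 1 H
  1 × O: no H
  1 × O (charge -1): no H
  Total hydrogens = 20.
Net charge -1.
Molecular formula: C15H20ClN2O3-

C15H20ClN2O3-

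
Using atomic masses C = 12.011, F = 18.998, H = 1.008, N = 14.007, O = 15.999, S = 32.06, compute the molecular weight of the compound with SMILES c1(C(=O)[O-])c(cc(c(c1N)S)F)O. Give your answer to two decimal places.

202.18

Molecular formula: C7H5FNO3S-.
M = 7×12.011 + 1×18.998 + 5×1.008 + 1×14.007 + 3×15.999 + 1×32.06 = 202.18 g/mol.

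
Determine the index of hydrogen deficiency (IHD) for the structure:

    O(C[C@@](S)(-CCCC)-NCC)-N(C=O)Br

Molecular formula from the SMILES: C9H19BrN2O2S.
DoU = (2C + 2 + N − H − X)/2 = (2·9 + 2 + 2 − 19 − 1)/2 = 2/2 = 1.
(Structurally: 0 ring(s) + 1 π bond(s) = 1.)

1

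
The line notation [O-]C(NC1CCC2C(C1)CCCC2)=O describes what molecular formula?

C11H18NO2-

Heavy atoms from the SMILES: 11 C, 1 N, 2 O.
Implicit hydrogens by atom environment:
  7 × C: 2 H each → 14
  3 × C: 1 H each → 3
  1 × C: no H
  1 × N: 1 H
  1 × O: no H
  1 × O (charge -1): no H
  Total hydrogens = 18.
Net charge -1.
Molecular formula: C11H18NO2-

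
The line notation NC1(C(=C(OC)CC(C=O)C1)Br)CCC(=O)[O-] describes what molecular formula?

Heavy atoms from the SMILES: 1 Br, 11 C, 1 N, 4 O.
Implicit hydrogens by atom environment:
  4 × C: 2 H each → 8
  4 × C: no H
  3 × O: no H
  2 × C: 1 H each → 2
  1 × Br: no H
  1 × C: 3 H
  1 × N: 2 H
  1 × O (charge -1): no H
  Total hydrogens = 15.
Net charge -1.
Molecular formula: C11H15BrNO4-

C11H15BrNO4-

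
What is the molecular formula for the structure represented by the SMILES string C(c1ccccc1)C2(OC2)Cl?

C9H9ClO

Heavy atoms from the SMILES: 9 C, 1 Cl, 1 O.
Implicit hydrogens by atom environment:
  5 × C (aromatic): 1 H each → 5
  2 × C: 2 H each → 4
  1 × C: no H
  1 × C (aromatic): no H
  1 × Cl: no H
  1 × O: no H
  Total hydrogens = 9.
Molecular formula: C9H9ClO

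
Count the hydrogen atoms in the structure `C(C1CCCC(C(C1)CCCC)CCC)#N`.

Hydrogens are implicit in SMILES; fill each atom to its normal valence:
  9 × C: 2 H each → 18
  3 × C: 1 H each → 3
  2 × C: 3 H each → 6
  1 × C: no H
  1 × N: no H
  Total hydrogens = 27.

27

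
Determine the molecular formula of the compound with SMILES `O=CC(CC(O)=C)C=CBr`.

Heavy atoms from the SMILES: 1 Br, 7 C, 2 O.
Implicit hydrogens by atom environment:
  4 × C: 1 H each → 4
  2 × C: 2 H each → 4
  1 × Br: no H
  1 × C: no H
  1 × O: 1 H
  1 × O: no H
  Total hydrogens = 9.
Molecular formula: C7H9BrO2

C7H9BrO2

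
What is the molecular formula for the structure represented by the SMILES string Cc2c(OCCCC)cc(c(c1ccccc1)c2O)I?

Heavy atoms from the SMILES: 17 C, 1 I, 2 O.
Implicit hydrogens by atom environment:
  6 × C (aromatic): 1 H each → 6
  6 × C (aromatic): no H
  3 × C: 2 H each → 6
  2 × C: 3 H each → 6
  1 × I: no H
  1 × O: 1 H
  1 × O: no H
  Total hydrogens = 19.
Molecular formula: C17H19IO2

C17H19IO2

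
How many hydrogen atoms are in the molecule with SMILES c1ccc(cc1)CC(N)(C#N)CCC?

16

Hydrogens are implicit in SMILES; fill each atom to its normal valence:
  5 × C (aromatic): 1 H each → 5
  3 × C: 2 H each → 6
  2 × C: no H
  1 × C: 3 H
  1 × C (aromatic): no H
  1 × N: 2 H
  1 × N: no H
  Total hydrogens = 16.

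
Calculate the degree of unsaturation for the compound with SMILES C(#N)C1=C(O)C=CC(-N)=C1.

Molecular formula from the SMILES: C7H6N2O.
DoU = (2C + 2 + N − H − X)/2 = (2·7 + 2 + 2 − 6 − 0)/2 = 12/2 = 6.
(Structurally: 1 ring(s) + 5 π bond(s) = 6.)

6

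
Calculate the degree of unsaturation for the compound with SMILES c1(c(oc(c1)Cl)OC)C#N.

Molecular formula from the SMILES: C6H4ClNO2.
DoU = (2C + 2 + N − H − X)/2 = (2·6 + 2 + 1 − 4 − 1)/2 = 10/2 = 5.
(Structurally: 1 ring(s) + 4 π bond(s) = 5.)

5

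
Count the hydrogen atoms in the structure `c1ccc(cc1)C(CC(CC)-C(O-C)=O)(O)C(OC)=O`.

20

Hydrogens are implicit in SMILES; fill each atom to its normal valence:
  5 × C (aromatic): 1 H each → 5
  4 × O: no H
  3 × C: 3 H each → 9
  3 × C: no H
  2 × C: 2 H each → 4
  1 × C: 1 H
  1 × C (aromatic): no H
  1 × O: 1 H
  Total hydrogens = 20.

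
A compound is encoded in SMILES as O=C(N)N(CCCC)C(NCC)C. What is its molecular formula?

C9H21N3O

Heavy atoms from the SMILES: 9 C, 3 N, 1 O.
Implicit hydrogens by atom environment:
  4 × C: 2 H each → 8
  3 × C: 3 H each → 9
  1 × C: 1 H
  1 × C: no H
  1 × N: 2 H
  1 × N: 1 H
  1 × N: no H
  1 × O: no H
  Total hydrogens = 21.
Molecular formula: C9H21N3O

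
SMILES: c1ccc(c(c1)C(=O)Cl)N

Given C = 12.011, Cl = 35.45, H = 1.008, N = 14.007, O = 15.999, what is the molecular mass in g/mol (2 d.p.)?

155.58

Molecular formula: C7H6ClNO.
M = 7×12.011 + 1×35.45 + 6×1.008 + 1×14.007 + 1×15.999 = 155.58 g/mol.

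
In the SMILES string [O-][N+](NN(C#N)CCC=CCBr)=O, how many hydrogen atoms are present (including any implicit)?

Hydrogens are implicit in SMILES; fill each atom to its normal valence:
  3 × C: 2 H each → 6
  2 × C: 1 H each → 2
  2 × N: no H
  1 × Br: no H
  1 × C: no H
  1 × N: 1 H
  1 × N (charge +1): no H
  1 × O: no H
  1 × O (charge -1): no H
  Total hydrogens = 9.

9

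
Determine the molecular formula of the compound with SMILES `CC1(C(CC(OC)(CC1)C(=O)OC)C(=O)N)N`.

C11H20N2O4

Heavy atoms from the SMILES: 11 C, 2 N, 4 O.
Implicit hydrogens by atom environment:
  4 × C: no H
  4 × O: no H
  3 × C: 3 H each → 9
  3 × C: 2 H each → 6
  2 × N: 2 H each → 4
  1 × C: 1 H
  Total hydrogens = 20.
Molecular formula: C11H20N2O4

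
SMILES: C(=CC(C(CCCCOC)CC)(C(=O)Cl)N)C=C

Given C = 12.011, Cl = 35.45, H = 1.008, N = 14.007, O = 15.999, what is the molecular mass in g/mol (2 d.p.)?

273.80

Molecular formula: C14H24ClNO2.
M = 14×12.011 + 1×35.45 + 24×1.008 + 1×14.007 + 2×15.999 = 273.80 g/mol.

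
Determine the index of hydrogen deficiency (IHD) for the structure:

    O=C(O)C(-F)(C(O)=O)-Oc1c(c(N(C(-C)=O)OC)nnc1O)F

7

Molecular formula from the SMILES: C10H9F2N3O8.
DoU = (2C + 2 + N − H − X)/2 = (2·10 + 2 + 3 − 9 − 2)/2 = 14/2 = 7.
(Structurally: 1 ring(s) + 6 π bond(s) = 7.)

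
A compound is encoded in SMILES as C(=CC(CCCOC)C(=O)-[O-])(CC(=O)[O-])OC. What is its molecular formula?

[C11H16O6]2-

Heavy atoms from the SMILES: 11 C, 6 O.
Implicit hydrogens by atom environment:
  4 × C: 2 H each → 8
  4 × O: no H
  3 × C: no H
  2 × C: 3 H each → 6
  2 × C: 1 H each → 2
  2 × O (charge -1): no H
  Total hydrogens = 16.
Net charge -2.
Molecular formula: [C11H16O6]2-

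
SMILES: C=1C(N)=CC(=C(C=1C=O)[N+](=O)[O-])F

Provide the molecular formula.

Heavy atoms from the SMILES: 7 C, 1 F, 2 N, 3 O.
Implicit hydrogens by atom environment:
  4 × C (aromatic): no H
  2 × C (aromatic): 1 H each → 2
  2 × O: no H
  1 × C: 1 H
  1 × F: no H
  1 × N: 2 H
  1 × N (charge +1): no H
  1 × O (charge -1): no H
  Total hydrogens = 5.
Molecular formula: C7H5FN2O3

C7H5FN2O3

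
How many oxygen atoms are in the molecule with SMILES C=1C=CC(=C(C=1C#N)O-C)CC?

The symbol for oxygen appears 1 time in the SMILES.

1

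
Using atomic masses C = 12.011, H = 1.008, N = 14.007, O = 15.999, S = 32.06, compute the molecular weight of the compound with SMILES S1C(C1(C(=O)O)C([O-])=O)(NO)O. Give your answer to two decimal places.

194.14

Molecular formula: C4H4NO6S-.
M = 4×12.011 + 4×1.008 + 1×14.007 + 6×15.999 + 1×32.06 = 194.14 g/mol.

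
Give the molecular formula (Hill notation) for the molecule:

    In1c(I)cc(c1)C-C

C6H7I2N

Heavy atoms from the SMILES: 6 C, 2 I, 1 N.
Implicit hydrogens by atom environment:
  2 × C (aromatic): 1 H each → 2
  2 × C (aromatic): no H
  2 × I: no H
  1 × C: 3 H
  1 × C: 2 H
  1 × N (aromatic): no H
  Total hydrogens = 7.
Molecular formula: C6H7I2N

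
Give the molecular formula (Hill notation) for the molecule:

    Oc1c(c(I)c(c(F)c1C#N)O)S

Heavy atoms from the SMILES: 7 C, 1 F, 1 I, 1 N, 2 O, 1 S.
Implicit hydrogens by atom environment:
  6 × C (aromatic): no H
  2 × O: 1 H each → 2
  1 × C: no H
  1 × F: no H
  1 × I: no H
  1 × N: no H
  1 × S: 1 H
  Total hydrogens = 3.
Molecular formula: C7H3FINO2S

C7H3FINO2S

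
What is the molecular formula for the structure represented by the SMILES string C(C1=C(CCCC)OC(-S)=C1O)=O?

C9H12O3S

Heavy atoms from the SMILES: 9 C, 3 O, 1 S.
Implicit hydrogens by atom environment:
  4 × C (aromatic): no H
  3 × C: 2 H each → 6
  1 × C: 3 H
  1 × C: 1 H
  1 × O: 1 H
  1 × O (aromatic): no H
  1 × O: no H
  1 × S: 1 H
  Total hydrogens = 12.
Molecular formula: C9H12O3S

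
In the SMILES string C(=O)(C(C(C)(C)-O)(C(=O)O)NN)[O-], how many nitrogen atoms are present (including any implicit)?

The symbol for nitrogen appears 2 times in the SMILES.

2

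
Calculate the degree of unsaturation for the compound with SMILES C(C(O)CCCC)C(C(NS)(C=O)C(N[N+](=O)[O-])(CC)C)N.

2

Molecular formula from the SMILES: C13H28N4O4S.
DoU = (2C + 2 + N − H − X)/2 = (2·13 + 2 + 4 − 28 − 0)/2 = 4/2 = 2.
(Structurally: 0 ring(s) + 2 π bond(s) = 2.)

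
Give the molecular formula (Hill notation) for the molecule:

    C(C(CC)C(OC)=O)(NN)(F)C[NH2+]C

Heavy atoms from the SMILES: 8 C, 1 F, 3 N, 2 O.
Implicit hydrogens by atom environment:
  3 × C: 3 H each → 9
  2 × C: 2 H each → 4
  2 × C: no H
  2 × O: no H
  1 × C: 1 H
  1 × F: no H
  1 × N (charge +1): 2 H
  1 × N: 2 H
  1 × N: 1 H
  Total hydrogens = 19.
Net charge +1.
Molecular formula: C8H19FN3O2+

C8H19FN3O2+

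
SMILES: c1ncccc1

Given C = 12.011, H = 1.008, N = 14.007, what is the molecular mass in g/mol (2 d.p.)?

79.10

Molecular formula: C5H5N.
M = 5×12.011 + 5×1.008 + 1×14.007 = 79.10 g/mol.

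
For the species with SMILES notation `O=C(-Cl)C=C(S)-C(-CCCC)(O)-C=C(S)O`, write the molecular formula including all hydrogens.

C10H15ClO3S2

Heavy atoms from the SMILES: 10 C, 1 Cl, 3 O, 2 S.
Implicit hydrogens by atom environment:
  4 × C: no H
  3 × C: 2 H each → 6
  2 × C: 1 H each → 2
  2 × O: 1 H each → 2
  2 × S: 1 H each → 2
  1 × C: 3 H
  1 × Cl: no H
  1 × O: no H
  Total hydrogens = 15.
Molecular formula: C10H15ClO3S2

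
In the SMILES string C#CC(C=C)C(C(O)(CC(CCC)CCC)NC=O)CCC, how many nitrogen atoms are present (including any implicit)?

The symbol for nitrogen appears 1 time in the SMILES.

1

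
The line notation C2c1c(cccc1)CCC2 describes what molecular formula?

C10H12

Heavy atoms from the SMILES: 10 C.
Implicit hydrogens by atom environment:
  4 × C: 2 H each → 8
  4 × C (aromatic): 1 H each → 4
  2 × C (aromatic): no H
  Total hydrogens = 12.
Molecular formula: C10H12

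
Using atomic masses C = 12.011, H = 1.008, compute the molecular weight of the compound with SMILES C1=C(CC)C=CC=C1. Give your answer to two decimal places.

106.17

Molecular formula: C8H10.
M = 8×12.011 + 10×1.008 = 106.17 g/mol.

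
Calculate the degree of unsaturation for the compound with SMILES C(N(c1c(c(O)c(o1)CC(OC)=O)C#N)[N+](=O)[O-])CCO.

7

Molecular formula from the SMILES: C11H13N3O7.
DoU = (2C + 2 + N − H − X)/2 = (2·11 + 2 + 3 − 13 − 0)/2 = 14/2 = 7.
(Structurally: 1 ring(s) + 6 π bond(s) = 7.)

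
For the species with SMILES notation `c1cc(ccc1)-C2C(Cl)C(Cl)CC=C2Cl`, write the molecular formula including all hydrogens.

Heavy atoms from the SMILES: 12 C, 3 Cl.
Implicit hydrogens by atom environment:
  5 × C (aromatic): 1 H each → 5
  4 × C: 1 H each → 4
  3 × Cl: no H
  1 × C: 2 H
  1 × C: no H
  1 × C (aromatic): no H
  Total hydrogens = 11.
Molecular formula: C12H11Cl3

C12H11Cl3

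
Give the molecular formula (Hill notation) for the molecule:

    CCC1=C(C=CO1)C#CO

Heavy atoms from the SMILES: 8 C, 2 O.
Implicit hydrogens by atom environment:
  2 × C (aromatic): 1 H each → 2
  2 × C (aromatic): no H
  2 × C: no H
  1 × C: 3 H
  1 × C: 2 H
  1 × O: 1 H
  1 × O (aromatic): no H
  Total hydrogens = 8.
Molecular formula: C8H8O2

C8H8O2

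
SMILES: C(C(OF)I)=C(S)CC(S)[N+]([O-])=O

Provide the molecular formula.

C5H7FINO3S2

Heavy atoms from the SMILES: 5 C, 1 F, 1 I, 1 N, 3 O, 2 S.
Implicit hydrogens by atom environment:
  3 × C: 1 H each → 3
  2 × O: no H
  2 × S: 1 H each → 2
  1 × C: 2 H
  1 × C: no H
  1 × F: no H
  1 × I: no H
  1 × N (charge +1): no H
  1 × O (charge -1): no H
  Total hydrogens = 7.
Molecular formula: C5H7FINO3S2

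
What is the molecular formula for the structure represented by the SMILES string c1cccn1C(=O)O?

C5H5NO2

Heavy atoms from the SMILES: 5 C, 1 N, 2 O.
Implicit hydrogens by atom environment:
  4 × C (aromatic): 1 H each → 4
  1 × C: no H
  1 × N (aromatic): no H
  1 × O: 1 H
  1 × O: no H
  Total hydrogens = 5.
Molecular formula: C5H5NO2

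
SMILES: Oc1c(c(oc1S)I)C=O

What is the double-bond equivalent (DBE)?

4

Molecular formula from the SMILES: C5H3IO3S.
DoU = (2C + 2 + N − H − X)/2 = (2·5 + 2 + 0 − 3 − 1)/2 = 8/2 = 4.
(Structurally: 1 ring(s) + 3 π bond(s) = 4.)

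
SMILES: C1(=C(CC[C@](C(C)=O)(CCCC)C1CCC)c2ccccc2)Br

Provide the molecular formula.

C21H29BrO

Heavy atoms from the SMILES: 1 Br, 21 C, 1 O.
Implicit hydrogens by atom environment:
  7 × C: 2 H each → 14
  5 × C (aromatic): 1 H each → 5
  4 × C: no H
  3 × C: 3 H each → 9
  1 × Br: no H
  1 × C: 1 H
  1 × C (aromatic): no H
  1 × O: no H
  Total hydrogens = 29.
Molecular formula: C21H29BrO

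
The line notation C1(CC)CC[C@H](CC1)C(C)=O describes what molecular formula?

C10H18O

Heavy atoms from the SMILES: 10 C, 1 O.
Implicit hydrogens by atom environment:
  5 × C: 2 H each → 10
  2 × C: 3 H each → 6
  2 × C: 1 H each → 2
  1 × C: no H
  1 × O: no H
  Total hydrogens = 18.
Molecular formula: C10H18O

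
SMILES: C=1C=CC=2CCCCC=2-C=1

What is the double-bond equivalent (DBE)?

5

Molecular formula from the SMILES: C10H12.
DoU = (2C + 2 + N − H − X)/2 = (2·10 + 2 + 0 − 12 − 0)/2 = 10/2 = 5.
(Structurally: 2 ring(s) + 3 π bond(s) = 5.)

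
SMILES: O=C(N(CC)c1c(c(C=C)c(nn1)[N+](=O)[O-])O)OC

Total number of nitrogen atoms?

4

The symbol for nitrogen appears 4 times in the SMILES.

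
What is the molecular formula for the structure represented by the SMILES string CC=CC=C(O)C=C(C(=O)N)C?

Heavy atoms from the SMILES: 9 C, 1 N, 2 O.
Implicit hydrogens by atom environment:
  4 × C: 1 H each → 4
  3 × C: no H
  2 × C: 3 H each → 6
  1 × N: 2 H
  1 × O: 1 H
  1 × O: no H
  Total hydrogens = 13.
Molecular formula: C9H13NO2

C9H13NO2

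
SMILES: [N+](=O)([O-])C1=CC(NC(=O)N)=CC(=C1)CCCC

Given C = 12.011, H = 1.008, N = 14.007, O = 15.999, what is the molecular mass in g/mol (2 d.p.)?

Molecular formula: C11H15N3O3.
M = 11×12.011 + 15×1.008 + 3×14.007 + 3×15.999 = 237.26 g/mol.

237.26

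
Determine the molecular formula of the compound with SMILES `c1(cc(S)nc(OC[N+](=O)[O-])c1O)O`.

Heavy atoms from the SMILES: 6 C, 2 N, 5 O, 1 S.
Implicit hydrogens by atom environment:
  4 × C (aromatic): no H
  2 × O: 1 H each → 2
  2 × O: no H
  1 × C: 2 H
  1 × C (aromatic): 1 H
  1 × N (aromatic): no H
  1 × N (charge +1): no H
  1 × O (charge -1): no H
  1 × S: 1 H
  Total hydrogens = 6.
Molecular formula: C6H6N2O5S

C6H6N2O5S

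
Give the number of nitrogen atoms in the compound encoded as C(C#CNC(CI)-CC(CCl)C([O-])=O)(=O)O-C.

The symbol for nitrogen appears 1 time in the SMILES.

1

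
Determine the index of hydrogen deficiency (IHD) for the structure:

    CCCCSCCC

0

Molecular formula from the SMILES: C7H16S.
DoU = (2C + 2 + N − H − X)/2 = (2·7 + 2 + 0 − 16 − 0)/2 = 0/2 = 0.
(Structurally: 0 ring(s) + 0 π bond(s) = 0.)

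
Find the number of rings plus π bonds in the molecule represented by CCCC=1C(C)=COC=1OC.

3

Molecular formula from the SMILES: C9H14O2.
DoU = (2C + 2 + N − H − X)/2 = (2·9 + 2 + 0 − 14 − 0)/2 = 6/2 = 3.
(Structurally: 1 ring(s) + 2 π bond(s) = 3.)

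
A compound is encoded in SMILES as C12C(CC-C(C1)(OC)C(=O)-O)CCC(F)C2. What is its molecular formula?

Heavy atoms from the SMILES: 12 C, 1 F, 3 O.
Implicit hydrogens by atom environment:
  6 × C: 2 H each → 12
  3 × C: 1 H each → 3
  2 × C: no H
  2 × O: no H
  1 × C: 3 H
  1 × F: no H
  1 × O: 1 H
  Total hydrogens = 19.
Molecular formula: C12H19FO3

C12H19FO3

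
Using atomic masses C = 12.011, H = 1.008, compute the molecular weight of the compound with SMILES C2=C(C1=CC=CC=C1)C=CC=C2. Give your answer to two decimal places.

154.21

Molecular formula: C12H10.
M = 12×12.011 + 10×1.008 = 154.21 g/mol.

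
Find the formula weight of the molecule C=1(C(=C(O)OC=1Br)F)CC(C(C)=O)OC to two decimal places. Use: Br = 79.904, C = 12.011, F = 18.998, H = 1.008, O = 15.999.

281.08

Molecular formula: C9H10BrFO4.
M = 1×79.904 + 9×12.011 + 1×18.998 + 10×1.008 + 4×15.999 = 281.08 g/mol.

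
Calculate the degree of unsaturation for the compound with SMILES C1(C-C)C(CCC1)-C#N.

3

Molecular formula from the SMILES: C8H13N.
DoU = (2C + 2 + N − H − X)/2 = (2·8 + 2 + 1 − 13 − 0)/2 = 6/2 = 3.
(Structurally: 1 ring(s) + 2 π bond(s) = 3.)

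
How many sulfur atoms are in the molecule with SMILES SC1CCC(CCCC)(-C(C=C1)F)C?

1

The symbol for sulfur appears 1 time in the SMILES.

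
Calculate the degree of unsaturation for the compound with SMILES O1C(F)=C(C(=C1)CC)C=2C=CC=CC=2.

7

Molecular formula from the SMILES: C12H11FO.
DoU = (2C + 2 + N − H − X)/2 = (2·12 + 2 + 0 − 11 − 1)/2 = 14/2 = 7.
(Structurally: 2 ring(s) + 5 π bond(s) = 7.)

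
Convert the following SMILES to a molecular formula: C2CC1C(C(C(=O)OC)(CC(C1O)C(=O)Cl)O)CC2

C13H19ClO5

Heavy atoms from the SMILES: 13 C, 1 Cl, 5 O.
Implicit hydrogens by atom environment:
  5 × C: 2 H each → 10
  4 × C: 1 H each → 4
  3 × C: no H
  3 × O: no H
  2 × O: 1 H each → 2
  1 × C: 3 H
  1 × Cl: no H
  Total hydrogens = 19.
Molecular formula: C13H19ClO5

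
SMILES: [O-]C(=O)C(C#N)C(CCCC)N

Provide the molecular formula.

C8H13N2O2-

Heavy atoms from the SMILES: 8 C, 2 N, 2 O.
Implicit hydrogens by atom environment:
  3 × C: 2 H each → 6
  2 × C: 1 H each → 2
  2 × C: no H
  1 × C: 3 H
  1 × N: 2 H
  1 × N: no H
  1 × O: no H
  1 × O (charge -1): no H
  Total hydrogens = 13.
Net charge -1.
Molecular formula: C8H13N2O2-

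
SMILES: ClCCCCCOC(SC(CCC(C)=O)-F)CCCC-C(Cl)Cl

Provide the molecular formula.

C16H28Cl3FO2S

Heavy atoms from the SMILES: 16 C, 3 Cl, 1 F, 2 O, 1 S.
Implicit hydrogens by atom environment:
  11 × C: 2 H each → 22
  3 × C: 1 H each → 3
  3 × Cl: no H
  2 × O: no H
  1 × C: 3 H
  1 × C: no H
  1 × F: no H
  1 × S: no H
  Total hydrogens = 28.
Molecular formula: C16H28Cl3FO2S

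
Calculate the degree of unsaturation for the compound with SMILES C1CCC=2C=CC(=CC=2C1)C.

Molecular formula from the SMILES: C11H14.
DoU = (2C + 2 + N − H − X)/2 = (2·11 + 2 + 0 − 14 − 0)/2 = 10/2 = 5.
(Structurally: 2 ring(s) + 3 π bond(s) = 5.)

5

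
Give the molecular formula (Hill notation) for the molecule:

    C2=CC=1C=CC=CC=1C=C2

C10H8

Heavy atoms from the SMILES: 10 C.
Implicit hydrogens by atom environment:
  8 × C (aromatic): 1 H each → 8
  2 × C (aromatic): no H
  Total hydrogens = 8.
Molecular formula: C10H8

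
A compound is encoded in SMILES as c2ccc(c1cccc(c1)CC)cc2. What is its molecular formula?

C14H14

Heavy atoms from the SMILES: 14 C.
Implicit hydrogens by atom environment:
  9 × C (aromatic): 1 H each → 9
  3 × C (aromatic): no H
  1 × C: 3 H
  1 × C: 2 H
  Total hydrogens = 14.
Molecular formula: C14H14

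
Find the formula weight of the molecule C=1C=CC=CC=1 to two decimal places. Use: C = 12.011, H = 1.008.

Molecular formula: C6H6.
M = 6×12.011 + 6×1.008 = 78.11 g/mol.

78.11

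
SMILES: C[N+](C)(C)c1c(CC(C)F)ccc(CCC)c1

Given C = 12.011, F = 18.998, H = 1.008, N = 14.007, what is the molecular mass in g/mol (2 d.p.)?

238.37

Molecular formula: C15H25FN+.
M = 15×12.011 + 1×18.998 + 25×1.008 + 1×14.007 = 238.37 g/mol.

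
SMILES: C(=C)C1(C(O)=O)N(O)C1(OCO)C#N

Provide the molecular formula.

C7H8N2O5

Heavy atoms from the SMILES: 7 C, 2 N, 5 O.
Implicit hydrogens by atom environment:
  4 × C: no H
  3 × O: 1 H each → 3
  2 × C: 2 H each → 4
  2 × N: no H
  2 × O: no H
  1 × C: 1 H
  Total hydrogens = 8.
Molecular formula: C7H8N2O5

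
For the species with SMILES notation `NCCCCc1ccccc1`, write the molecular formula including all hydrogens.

C10H15N

Heavy atoms from the SMILES: 10 C, 1 N.
Implicit hydrogens by atom environment:
  5 × C (aromatic): 1 H each → 5
  4 × C: 2 H each → 8
  1 × C (aromatic): no H
  1 × N: 2 H
  Total hydrogens = 15.
Molecular formula: C10H15N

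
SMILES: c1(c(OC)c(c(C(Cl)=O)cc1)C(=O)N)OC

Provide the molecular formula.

Heavy atoms from the SMILES: 10 C, 1 Cl, 1 N, 4 O.
Implicit hydrogens by atom environment:
  4 × C (aromatic): no H
  4 × O: no H
  2 × C: 3 H each → 6
  2 × C (aromatic): 1 H each → 2
  2 × C: no H
  1 × Cl: no H
  1 × N: 2 H
  Total hydrogens = 10.
Molecular formula: C10H10ClNO4

C10H10ClNO4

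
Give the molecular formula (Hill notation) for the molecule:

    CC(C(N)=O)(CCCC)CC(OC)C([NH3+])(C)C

Heavy atoms from the SMILES: 13 C, 2 N, 2 O.
Implicit hydrogens by atom environment:
  5 × C: 3 H each → 15
  4 × C: 2 H each → 8
  3 × C: no H
  2 × O: no H
  1 × C: 1 H
  1 × N (charge +1): 3 H
  1 × N: 2 H
  Total hydrogens = 29.
Net charge +1.
Molecular formula: C13H29N2O2+

C13H29N2O2+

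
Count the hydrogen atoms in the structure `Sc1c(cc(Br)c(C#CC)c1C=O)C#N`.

6

Hydrogens are implicit in SMILES; fill each atom to its normal valence:
  5 × C (aromatic): no H
  3 × C: no H
  1 × Br: no H
  1 × C: 3 H
  1 × C (aromatic): 1 H
  1 × C: 1 H
  1 × N: no H
  1 × O: no H
  1 × S: 1 H
  Total hydrogens = 6.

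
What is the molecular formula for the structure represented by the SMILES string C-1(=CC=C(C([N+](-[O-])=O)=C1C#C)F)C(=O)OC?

C10H6FNO4

Heavy atoms from the SMILES: 10 C, 1 F, 1 N, 4 O.
Implicit hydrogens by atom environment:
  4 × C (aromatic): no H
  3 × O: no H
  2 × C (aromatic): 1 H each → 2
  2 × C: no H
  1 × C: 3 H
  1 × C: 1 H
  1 × F: no H
  1 × N (charge +1): no H
  1 × O (charge -1): no H
  Total hydrogens = 6.
Molecular formula: C10H6FNO4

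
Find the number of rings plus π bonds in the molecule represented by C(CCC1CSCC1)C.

Molecular formula from the SMILES: C8H16S.
DoU = (2C + 2 + N − H − X)/2 = (2·8 + 2 + 0 − 16 − 0)/2 = 2/2 = 1.
(Structurally: 1 ring(s) + 0 π bond(s) = 1.)

1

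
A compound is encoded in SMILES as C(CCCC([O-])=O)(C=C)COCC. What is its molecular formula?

Heavy atoms from the SMILES: 10 C, 3 O.
Implicit hydrogens by atom environment:
  6 × C: 2 H each → 12
  2 × C: 1 H each → 2
  2 × O: no H
  1 × C: 3 H
  1 × C: no H
  1 × O (charge -1): no H
  Total hydrogens = 17.
Net charge -1.
Molecular formula: C10H17O3-

C10H17O3-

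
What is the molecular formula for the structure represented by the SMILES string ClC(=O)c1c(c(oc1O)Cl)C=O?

C6H2Cl2O4

Heavy atoms from the SMILES: 6 C, 2 Cl, 4 O.
Implicit hydrogens by atom environment:
  4 × C (aromatic): no H
  2 × Cl: no H
  2 × O: no H
  1 × C: 1 H
  1 × C: no H
  1 × O: 1 H
  1 × O (aromatic): no H
  Total hydrogens = 2.
Molecular formula: C6H2Cl2O4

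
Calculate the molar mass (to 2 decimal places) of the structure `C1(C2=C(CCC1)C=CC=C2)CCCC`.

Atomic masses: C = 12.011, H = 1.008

Molecular formula: C14H20.
M = 14×12.011 + 20×1.008 = 188.31 g/mol.

188.31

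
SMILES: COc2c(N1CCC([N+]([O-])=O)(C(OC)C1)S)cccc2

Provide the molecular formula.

C13H18N2O4S

Heavy atoms from the SMILES: 13 C, 2 N, 4 O, 1 S.
Implicit hydrogens by atom environment:
  4 × C (aromatic): 1 H each → 4
  3 × C: 2 H each → 6
  3 × O: no H
  2 × C: 3 H each → 6
  2 × C (aromatic): no H
  1 × C: 1 H
  1 × C: no H
  1 × N: no H
  1 × N (charge +1): no H
  1 × O (charge -1): no H
  1 × S: 1 H
  Total hydrogens = 18.
Molecular formula: C13H18N2O4S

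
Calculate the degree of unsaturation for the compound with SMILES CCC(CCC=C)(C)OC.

1

Molecular formula from the SMILES: C9H18O.
DoU = (2C + 2 + N − H − X)/2 = (2·9 + 2 + 0 − 18 − 0)/2 = 2/2 = 1.
(Structurally: 0 ring(s) + 1 π bond(s) = 1.)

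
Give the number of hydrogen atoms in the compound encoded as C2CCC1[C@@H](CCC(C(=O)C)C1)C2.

Hydrogens are implicit in SMILES; fill each atom to its normal valence:
  7 × C: 2 H each → 14
  3 × C: 1 H each → 3
  1 × C: 3 H
  1 × C: no H
  1 × O: no H
  Total hydrogens = 20.

20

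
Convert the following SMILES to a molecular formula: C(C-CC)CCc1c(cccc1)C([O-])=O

Heavy atoms from the SMILES: 13 C, 2 O.
Implicit hydrogens by atom environment:
  5 × C: 2 H each → 10
  4 × C (aromatic): 1 H each → 4
  2 × C (aromatic): no H
  1 × C: 3 H
  1 × C: no H
  1 × O: no H
  1 × O (charge -1): no H
  Total hydrogens = 17.
Net charge -1.
Molecular formula: C13H17O2-

C13H17O2-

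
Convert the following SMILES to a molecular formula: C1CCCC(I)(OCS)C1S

C7H13IOS2

Heavy atoms from the SMILES: 7 C, 1 I, 1 O, 2 S.
Implicit hydrogens by atom environment:
  5 × C: 2 H each → 10
  2 × S: 1 H each → 2
  1 × C: 1 H
  1 × C: no H
  1 × I: no H
  1 × O: no H
  Total hydrogens = 13.
Molecular formula: C7H13IOS2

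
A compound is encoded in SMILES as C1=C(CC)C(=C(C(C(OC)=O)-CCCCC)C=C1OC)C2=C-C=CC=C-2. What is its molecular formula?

C23H30O3

Heavy atoms from the SMILES: 23 C, 3 O.
Implicit hydrogens by atom environment:
  7 × C (aromatic): 1 H each → 7
  5 × C: 2 H each → 10
  5 × C (aromatic): no H
  4 × C: 3 H each → 12
  3 × O: no H
  1 × C: 1 H
  1 × C: no H
  Total hydrogens = 30.
Molecular formula: C23H30O3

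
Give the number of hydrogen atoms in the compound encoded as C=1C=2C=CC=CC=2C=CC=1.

8

Hydrogens are implicit in SMILES; fill each atom to its normal valence:
  8 × C (aromatic): 1 H each → 8
  2 × C (aromatic): no H
  Total hydrogens = 8.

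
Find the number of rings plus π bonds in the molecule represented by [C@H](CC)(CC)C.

Molecular formula from the SMILES: C6H14.
DoU = (2C + 2 + N − H − X)/2 = (2·6 + 2 + 0 − 14 − 0)/2 = 0/2 = 0.
(Structurally: 0 ring(s) + 0 π bond(s) = 0.)

0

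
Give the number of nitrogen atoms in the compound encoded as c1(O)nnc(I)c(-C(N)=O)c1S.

3

The symbol for nitrogen appears 3 times in the SMILES.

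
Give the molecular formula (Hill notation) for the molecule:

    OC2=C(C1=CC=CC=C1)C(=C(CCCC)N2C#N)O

Heavy atoms from the SMILES: 15 C, 2 N, 2 O.
Implicit hydrogens by atom environment:
  5 × C (aromatic): 1 H each → 5
  5 × C (aromatic): no H
  3 × C: 2 H each → 6
  2 × O: 1 H each → 2
  1 × C: 3 H
  1 × C: no H
  1 × N (aromatic): no H
  1 × N: no H
  Total hydrogens = 16.
Molecular formula: C15H16N2O2

C15H16N2O2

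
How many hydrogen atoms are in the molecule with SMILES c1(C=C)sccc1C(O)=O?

6

Hydrogens are implicit in SMILES; fill each atom to its normal valence:
  2 × C (aromatic): 1 H each → 2
  2 × C (aromatic): no H
  1 × C: 2 H
  1 × C: 1 H
  1 × C: no H
  1 × O: 1 H
  1 × O: no H
  1 × S (aromatic): no H
  Total hydrogens = 6.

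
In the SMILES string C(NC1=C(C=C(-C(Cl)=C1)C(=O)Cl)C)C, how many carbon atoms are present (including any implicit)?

10

The symbol for carbon appears 10 times in the SMILES. (Cl is a single chlorine, not C + l.)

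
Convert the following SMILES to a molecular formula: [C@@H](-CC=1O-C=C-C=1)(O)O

Heavy atoms from the SMILES: 6 C, 3 O.
Implicit hydrogens by atom environment:
  3 × C (aromatic): 1 H each → 3
  2 × O: 1 H each → 2
  1 × C: 2 H
  1 × C: 1 H
  1 × C (aromatic): no H
  1 × O (aromatic): no H
  Total hydrogens = 8.
Molecular formula: C6H8O3

C6H8O3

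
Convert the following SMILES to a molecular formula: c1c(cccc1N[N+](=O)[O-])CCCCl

Heavy atoms from the SMILES: 9 C, 1 Cl, 2 N, 2 O.
Implicit hydrogens by atom environment:
  4 × C (aromatic): 1 H each → 4
  3 × C: 2 H each → 6
  2 × C (aromatic): no H
  1 × Cl: no H
  1 × N: 1 H
  1 × N (charge +1): no H
  1 × O: no H
  1 × O (charge -1): no H
  Total hydrogens = 11.
Molecular formula: C9H11ClN2O2

C9H11ClN2O2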